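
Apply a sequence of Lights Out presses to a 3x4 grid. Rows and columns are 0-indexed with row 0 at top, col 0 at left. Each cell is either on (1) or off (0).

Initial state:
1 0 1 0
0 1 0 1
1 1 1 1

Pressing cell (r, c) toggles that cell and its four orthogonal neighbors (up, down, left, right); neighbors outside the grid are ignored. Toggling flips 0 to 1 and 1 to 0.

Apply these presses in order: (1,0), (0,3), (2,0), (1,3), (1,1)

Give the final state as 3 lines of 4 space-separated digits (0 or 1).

After press 1 at (1,0):
0 0 1 0
1 0 0 1
0 1 1 1

After press 2 at (0,3):
0 0 0 1
1 0 0 0
0 1 1 1

After press 3 at (2,0):
0 0 0 1
0 0 0 0
1 0 1 1

After press 4 at (1,3):
0 0 0 0
0 0 1 1
1 0 1 0

After press 5 at (1,1):
0 1 0 0
1 1 0 1
1 1 1 0

Answer: 0 1 0 0
1 1 0 1
1 1 1 0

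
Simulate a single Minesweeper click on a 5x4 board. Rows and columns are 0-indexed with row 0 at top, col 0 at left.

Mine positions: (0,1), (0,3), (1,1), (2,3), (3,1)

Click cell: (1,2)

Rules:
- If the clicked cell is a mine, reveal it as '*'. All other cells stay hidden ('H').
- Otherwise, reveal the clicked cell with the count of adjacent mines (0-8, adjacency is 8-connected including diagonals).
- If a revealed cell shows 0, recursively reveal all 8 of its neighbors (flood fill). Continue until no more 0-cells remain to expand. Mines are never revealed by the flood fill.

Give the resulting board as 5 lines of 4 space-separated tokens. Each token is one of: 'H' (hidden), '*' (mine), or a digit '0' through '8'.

H H H H
H H 4 H
H H H H
H H H H
H H H H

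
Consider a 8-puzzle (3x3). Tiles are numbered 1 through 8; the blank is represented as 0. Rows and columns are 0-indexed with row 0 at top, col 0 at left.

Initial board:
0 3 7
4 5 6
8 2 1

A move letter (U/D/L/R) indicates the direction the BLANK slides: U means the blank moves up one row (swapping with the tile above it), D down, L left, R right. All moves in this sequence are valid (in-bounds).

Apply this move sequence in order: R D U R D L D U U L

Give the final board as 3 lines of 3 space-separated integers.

Answer: 0 3 6
4 7 5
8 2 1

Derivation:
After move 1 (R):
3 0 7
4 5 6
8 2 1

After move 2 (D):
3 5 7
4 0 6
8 2 1

After move 3 (U):
3 0 7
4 5 6
8 2 1

After move 4 (R):
3 7 0
4 5 6
8 2 1

After move 5 (D):
3 7 6
4 5 0
8 2 1

After move 6 (L):
3 7 6
4 0 5
8 2 1

After move 7 (D):
3 7 6
4 2 5
8 0 1

After move 8 (U):
3 7 6
4 0 5
8 2 1

After move 9 (U):
3 0 6
4 7 5
8 2 1

After move 10 (L):
0 3 6
4 7 5
8 2 1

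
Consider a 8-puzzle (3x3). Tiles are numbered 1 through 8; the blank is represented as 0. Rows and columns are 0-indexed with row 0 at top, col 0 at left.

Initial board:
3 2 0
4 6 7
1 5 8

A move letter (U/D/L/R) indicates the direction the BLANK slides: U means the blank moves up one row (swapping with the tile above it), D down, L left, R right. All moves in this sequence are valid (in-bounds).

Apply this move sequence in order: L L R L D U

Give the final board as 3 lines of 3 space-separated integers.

After move 1 (L):
3 0 2
4 6 7
1 5 8

After move 2 (L):
0 3 2
4 6 7
1 5 8

After move 3 (R):
3 0 2
4 6 7
1 5 8

After move 4 (L):
0 3 2
4 6 7
1 5 8

After move 5 (D):
4 3 2
0 6 7
1 5 8

After move 6 (U):
0 3 2
4 6 7
1 5 8

Answer: 0 3 2
4 6 7
1 5 8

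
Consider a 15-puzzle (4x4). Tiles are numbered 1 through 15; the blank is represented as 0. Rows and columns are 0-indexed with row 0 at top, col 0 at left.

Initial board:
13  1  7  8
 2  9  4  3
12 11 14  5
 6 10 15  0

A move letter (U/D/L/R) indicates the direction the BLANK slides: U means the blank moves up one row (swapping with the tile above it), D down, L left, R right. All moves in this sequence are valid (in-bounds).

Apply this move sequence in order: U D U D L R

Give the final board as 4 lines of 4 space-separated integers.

Answer: 13  1  7  8
 2  9  4  3
12 11 14  5
 6 10 15  0

Derivation:
After move 1 (U):
13  1  7  8
 2  9  4  3
12 11 14  0
 6 10 15  5

After move 2 (D):
13  1  7  8
 2  9  4  3
12 11 14  5
 6 10 15  0

After move 3 (U):
13  1  7  8
 2  9  4  3
12 11 14  0
 6 10 15  5

After move 4 (D):
13  1  7  8
 2  9  4  3
12 11 14  5
 6 10 15  0

After move 5 (L):
13  1  7  8
 2  9  4  3
12 11 14  5
 6 10  0 15

After move 6 (R):
13  1  7  8
 2  9  4  3
12 11 14  5
 6 10 15  0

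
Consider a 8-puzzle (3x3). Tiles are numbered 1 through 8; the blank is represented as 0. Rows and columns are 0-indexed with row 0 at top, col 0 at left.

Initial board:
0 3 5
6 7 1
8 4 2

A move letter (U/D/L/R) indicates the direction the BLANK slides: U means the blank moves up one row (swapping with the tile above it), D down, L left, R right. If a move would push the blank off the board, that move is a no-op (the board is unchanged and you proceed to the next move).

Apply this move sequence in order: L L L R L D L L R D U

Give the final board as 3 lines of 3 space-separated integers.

After move 1 (L):
0 3 5
6 7 1
8 4 2

After move 2 (L):
0 3 5
6 7 1
8 4 2

After move 3 (L):
0 3 5
6 7 1
8 4 2

After move 4 (R):
3 0 5
6 7 1
8 4 2

After move 5 (L):
0 3 5
6 7 1
8 4 2

After move 6 (D):
6 3 5
0 7 1
8 4 2

After move 7 (L):
6 3 5
0 7 1
8 4 2

After move 8 (L):
6 3 5
0 7 1
8 4 2

After move 9 (R):
6 3 5
7 0 1
8 4 2

After move 10 (D):
6 3 5
7 4 1
8 0 2

After move 11 (U):
6 3 5
7 0 1
8 4 2

Answer: 6 3 5
7 0 1
8 4 2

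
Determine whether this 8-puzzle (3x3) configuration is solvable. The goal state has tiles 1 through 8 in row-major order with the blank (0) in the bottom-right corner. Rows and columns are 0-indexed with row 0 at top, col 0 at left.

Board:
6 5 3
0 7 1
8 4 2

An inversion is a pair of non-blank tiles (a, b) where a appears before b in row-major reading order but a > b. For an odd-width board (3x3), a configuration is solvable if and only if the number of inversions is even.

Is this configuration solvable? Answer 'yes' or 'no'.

Answer: no

Derivation:
Inversions (pairs i<j in row-major order where tile[i] > tile[j] > 0): 17
17 is odd, so the puzzle is not solvable.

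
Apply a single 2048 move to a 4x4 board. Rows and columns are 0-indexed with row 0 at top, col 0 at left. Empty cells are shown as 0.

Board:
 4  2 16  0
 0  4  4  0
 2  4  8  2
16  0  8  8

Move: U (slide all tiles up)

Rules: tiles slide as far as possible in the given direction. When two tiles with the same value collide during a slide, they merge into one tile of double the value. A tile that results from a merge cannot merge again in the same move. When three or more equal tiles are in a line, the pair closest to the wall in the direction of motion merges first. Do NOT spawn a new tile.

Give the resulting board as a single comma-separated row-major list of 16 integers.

Slide up:
col 0: [4, 0, 2, 16] -> [4, 2, 16, 0]
col 1: [2, 4, 4, 0] -> [2, 8, 0, 0]
col 2: [16, 4, 8, 8] -> [16, 4, 16, 0]
col 3: [0, 0, 2, 8] -> [2, 8, 0, 0]

Answer: 4, 2, 16, 2, 2, 8, 4, 8, 16, 0, 16, 0, 0, 0, 0, 0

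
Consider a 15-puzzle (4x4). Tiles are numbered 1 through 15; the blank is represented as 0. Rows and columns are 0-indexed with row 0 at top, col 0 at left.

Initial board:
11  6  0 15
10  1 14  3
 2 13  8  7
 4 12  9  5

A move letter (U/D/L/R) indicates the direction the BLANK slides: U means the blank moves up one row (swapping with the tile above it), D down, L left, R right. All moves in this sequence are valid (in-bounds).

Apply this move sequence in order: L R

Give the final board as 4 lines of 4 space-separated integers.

Answer: 11  6  0 15
10  1 14  3
 2 13  8  7
 4 12  9  5

Derivation:
After move 1 (L):
11  0  6 15
10  1 14  3
 2 13  8  7
 4 12  9  5

After move 2 (R):
11  6  0 15
10  1 14  3
 2 13  8  7
 4 12  9  5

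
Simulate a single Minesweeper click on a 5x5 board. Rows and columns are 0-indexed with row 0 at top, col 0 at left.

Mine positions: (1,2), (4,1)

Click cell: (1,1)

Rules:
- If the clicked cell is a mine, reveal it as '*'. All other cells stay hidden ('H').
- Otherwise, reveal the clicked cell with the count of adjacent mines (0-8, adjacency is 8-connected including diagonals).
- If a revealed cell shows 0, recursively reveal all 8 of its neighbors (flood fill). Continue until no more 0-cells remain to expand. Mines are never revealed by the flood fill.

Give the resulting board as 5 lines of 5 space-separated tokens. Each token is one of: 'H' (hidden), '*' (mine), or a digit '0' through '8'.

H H H H H
H 1 H H H
H H H H H
H H H H H
H H H H H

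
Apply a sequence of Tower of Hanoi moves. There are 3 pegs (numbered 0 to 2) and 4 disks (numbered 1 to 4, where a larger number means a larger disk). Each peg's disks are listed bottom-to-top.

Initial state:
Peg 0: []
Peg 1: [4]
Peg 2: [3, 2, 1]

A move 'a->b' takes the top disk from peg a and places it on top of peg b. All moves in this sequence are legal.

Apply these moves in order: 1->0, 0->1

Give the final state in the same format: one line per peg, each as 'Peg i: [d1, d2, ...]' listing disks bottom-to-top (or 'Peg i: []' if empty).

After move 1 (1->0):
Peg 0: [4]
Peg 1: []
Peg 2: [3, 2, 1]

After move 2 (0->1):
Peg 0: []
Peg 1: [4]
Peg 2: [3, 2, 1]

Answer: Peg 0: []
Peg 1: [4]
Peg 2: [3, 2, 1]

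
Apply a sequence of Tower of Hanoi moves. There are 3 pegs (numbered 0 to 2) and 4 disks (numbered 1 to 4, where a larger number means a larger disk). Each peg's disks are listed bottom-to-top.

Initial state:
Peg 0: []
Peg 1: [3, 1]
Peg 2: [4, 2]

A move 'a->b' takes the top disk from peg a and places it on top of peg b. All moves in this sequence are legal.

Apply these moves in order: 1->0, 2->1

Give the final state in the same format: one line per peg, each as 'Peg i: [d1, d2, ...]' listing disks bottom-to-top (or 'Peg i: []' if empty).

After move 1 (1->0):
Peg 0: [1]
Peg 1: [3]
Peg 2: [4, 2]

After move 2 (2->1):
Peg 0: [1]
Peg 1: [3, 2]
Peg 2: [4]

Answer: Peg 0: [1]
Peg 1: [3, 2]
Peg 2: [4]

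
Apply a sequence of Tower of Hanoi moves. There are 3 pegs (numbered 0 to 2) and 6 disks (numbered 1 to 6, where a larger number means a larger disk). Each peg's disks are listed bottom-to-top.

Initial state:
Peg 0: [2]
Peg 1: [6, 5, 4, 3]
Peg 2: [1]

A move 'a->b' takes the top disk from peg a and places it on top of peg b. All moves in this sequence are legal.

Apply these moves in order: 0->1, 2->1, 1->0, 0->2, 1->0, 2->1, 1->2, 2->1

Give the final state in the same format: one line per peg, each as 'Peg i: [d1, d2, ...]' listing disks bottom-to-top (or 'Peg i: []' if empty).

After move 1 (0->1):
Peg 0: []
Peg 1: [6, 5, 4, 3, 2]
Peg 2: [1]

After move 2 (2->1):
Peg 0: []
Peg 1: [6, 5, 4, 3, 2, 1]
Peg 2: []

After move 3 (1->0):
Peg 0: [1]
Peg 1: [6, 5, 4, 3, 2]
Peg 2: []

After move 4 (0->2):
Peg 0: []
Peg 1: [6, 5, 4, 3, 2]
Peg 2: [1]

After move 5 (1->0):
Peg 0: [2]
Peg 1: [6, 5, 4, 3]
Peg 2: [1]

After move 6 (2->1):
Peg 0: [2]
Peg 1: [6, 5, 4, 3, 1]
Peg 2: []

After move 7 (1->2):
Peg 0: [2]
Peg 1: [6, 5, 4, 3]
Peg 2: [1]

After move 8 (2->1):
Peg 0: [2]
Peg 1: [6, 5, 4, 3, 1]
Peg 2: []

Answer: Peg 0: [2]
Peg 1: [6, 5, 4, 3, 1]
Peg 2: []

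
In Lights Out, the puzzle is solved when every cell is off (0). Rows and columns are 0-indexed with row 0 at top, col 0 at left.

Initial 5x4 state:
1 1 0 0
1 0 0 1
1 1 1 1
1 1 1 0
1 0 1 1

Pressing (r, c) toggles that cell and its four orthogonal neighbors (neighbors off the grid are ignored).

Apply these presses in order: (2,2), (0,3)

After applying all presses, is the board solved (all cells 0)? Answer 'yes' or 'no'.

After press 1 at (2,2):
1 1 0 0
1 0 1 1
1 0 0 0
1 1 0 0
1 0 1 1

After press 2 at (0,3):
1 1 1 1
1 0 1 0
1 0 0 0
1 1 0 0
1 0 1 1

Lights still on: 12

Answer: no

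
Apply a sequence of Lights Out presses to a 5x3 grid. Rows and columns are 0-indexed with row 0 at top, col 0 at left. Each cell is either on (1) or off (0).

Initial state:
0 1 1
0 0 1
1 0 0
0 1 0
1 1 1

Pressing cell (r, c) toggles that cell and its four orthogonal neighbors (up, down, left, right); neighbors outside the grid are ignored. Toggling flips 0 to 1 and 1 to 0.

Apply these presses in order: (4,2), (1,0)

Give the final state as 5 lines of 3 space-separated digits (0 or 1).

After press 1 at (4,2):
0 1 1
0 0 1
1 0 0
0 1 1
1 0 0

After press 2 at (1,0):
1 1 1
1 1 1
0 0 0
0 1 1
1 0 0

Answer: 1 1 1
1 1 1
0 0 0
0 1 1
1 0 0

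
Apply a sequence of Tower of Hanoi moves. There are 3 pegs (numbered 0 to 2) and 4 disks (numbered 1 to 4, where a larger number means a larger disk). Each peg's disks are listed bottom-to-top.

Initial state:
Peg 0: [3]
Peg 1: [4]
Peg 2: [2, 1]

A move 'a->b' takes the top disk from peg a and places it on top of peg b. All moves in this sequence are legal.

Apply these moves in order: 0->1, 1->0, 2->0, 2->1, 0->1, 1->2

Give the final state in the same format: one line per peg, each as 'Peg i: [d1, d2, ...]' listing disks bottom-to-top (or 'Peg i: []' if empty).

After move 1 (0->1):
Peg 0: []
Peg 1: [4, 3]
Peg 2: [2, 1]

After move 2 (1->0):
Peg 0: [3]
Peg 1: [4]
Peg 2: [2, 1]

After move 3 (2->0):
Peg 0: [3, 1]
Peg 1: [4]
Peg 2: [2]

After move 4 (2->1):
Peg 0: [3, 1]
Peg 1: [4, 2]
Peg 2: []

After move 5 (0->1):
Peg 0: [3]
Peg 1: [4, 2, 1]
Peg 2: []

After move 6 (1->2):
Peg 0: [3]
Peg 1: [4, 2]
Peg 2: [1]

Answer: Peg 0: [3]
Peg 1: [4, 2]
Peg 2: [1]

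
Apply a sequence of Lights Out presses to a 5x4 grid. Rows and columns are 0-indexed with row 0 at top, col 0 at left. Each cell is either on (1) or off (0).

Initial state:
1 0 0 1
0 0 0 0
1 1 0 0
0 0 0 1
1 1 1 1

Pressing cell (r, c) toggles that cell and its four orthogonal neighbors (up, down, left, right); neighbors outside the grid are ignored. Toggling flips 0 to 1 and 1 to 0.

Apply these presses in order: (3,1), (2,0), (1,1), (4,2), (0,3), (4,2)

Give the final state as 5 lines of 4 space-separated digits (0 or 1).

After press 1 at (3,1):
1 0 0 1
0 0 0 0
1 0 0 0
1 1 1 1
1 0 1 1

After press 2 at (2,0):
1 0 0 1
1 0 0 0
0 1 0 0
0 1 1 1
1 0 1 1

After press 3 at (1,1):
1 1 0 1
0 1 1 0
0 0 0 0
0 1 1 1
1 0 1 1

After press 4 at (4,2):
1 1 0 1
0 1 1 0
0 0 0 0
0 1 0 1
1 1 0 0

After press 5 at (0,3):
1 1 1 0
0 1 1 1
0 0 0 0
0 1 0 1
1 1 0 0

After press 6 at (4,2):
1 1 1 0
0 1 1 1
0 0 0 0
0 1 1 1
1 0 1 1

Answer: 1 1 1 0
0 1 1 1
0 0 0 0
0 1 1 1
1 0 1 1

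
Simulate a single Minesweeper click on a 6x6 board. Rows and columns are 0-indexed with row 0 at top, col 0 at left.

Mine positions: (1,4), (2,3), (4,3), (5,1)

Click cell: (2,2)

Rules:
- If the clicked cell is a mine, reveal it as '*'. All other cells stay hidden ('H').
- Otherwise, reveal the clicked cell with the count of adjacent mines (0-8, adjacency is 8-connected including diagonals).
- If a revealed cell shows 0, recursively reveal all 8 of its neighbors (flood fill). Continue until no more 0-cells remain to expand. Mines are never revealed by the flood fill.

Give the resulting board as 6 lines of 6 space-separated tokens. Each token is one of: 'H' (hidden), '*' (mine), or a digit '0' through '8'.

H H H H H H
H H H H H H
H H 1 H H H
H H H H H H
H H H H H H
H H H H H H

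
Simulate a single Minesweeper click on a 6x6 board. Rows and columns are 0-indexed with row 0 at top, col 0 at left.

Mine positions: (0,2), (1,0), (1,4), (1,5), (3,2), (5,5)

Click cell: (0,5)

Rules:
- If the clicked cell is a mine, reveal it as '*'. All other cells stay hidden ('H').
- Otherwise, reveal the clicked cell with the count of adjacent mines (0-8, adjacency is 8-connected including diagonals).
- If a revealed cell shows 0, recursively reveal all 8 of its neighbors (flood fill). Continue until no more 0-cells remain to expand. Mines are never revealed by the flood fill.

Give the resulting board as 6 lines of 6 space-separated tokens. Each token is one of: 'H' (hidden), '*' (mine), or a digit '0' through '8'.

H H H H H 2
H H H H H H
H H H H H H
H H H H H H
H H H H H H
H H H H H H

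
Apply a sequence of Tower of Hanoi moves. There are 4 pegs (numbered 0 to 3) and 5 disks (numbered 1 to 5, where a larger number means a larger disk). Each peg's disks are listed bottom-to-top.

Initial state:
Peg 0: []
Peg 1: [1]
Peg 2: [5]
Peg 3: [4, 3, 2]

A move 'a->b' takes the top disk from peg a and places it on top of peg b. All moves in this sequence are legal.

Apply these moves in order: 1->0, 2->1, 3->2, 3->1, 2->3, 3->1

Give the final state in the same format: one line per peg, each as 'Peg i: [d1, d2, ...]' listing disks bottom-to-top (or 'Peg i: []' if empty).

After move 1 (1->0):
Peg 0: [1]
Peg 1: []
Peg 2: [5]
Peg 3: [4, 3, 2]

After move 2 (2->1):
Peg 0: [1]
Peg 1: [5]
Peg 2: []
Peg 3: [4, 3, 2]

After move 3 (3->2):
Peg 0: [1]
Peg 1: [5]
Peg 2: [2]
Peg 3: [4, 3]

After move 4 (3->1):
Peg 0: [1]
Peg 1: [5, 3]
Peg 2: [2]
Peg 3: [4]

After move 5 (2->3):
Peg 0: [1]
Peg 1: [5, 3]
Peg 2: []
Peg 3: [4, 2]

After move 6 (3->1):
Peg 0: [1]
Peg 1: [5, 3, 2]
Peg 2: []
Peg 3: [4]

Answer: Peg 0: [1]
Peg 1: [5, 3, 2]
Peg 2: []
Peg 3: [4]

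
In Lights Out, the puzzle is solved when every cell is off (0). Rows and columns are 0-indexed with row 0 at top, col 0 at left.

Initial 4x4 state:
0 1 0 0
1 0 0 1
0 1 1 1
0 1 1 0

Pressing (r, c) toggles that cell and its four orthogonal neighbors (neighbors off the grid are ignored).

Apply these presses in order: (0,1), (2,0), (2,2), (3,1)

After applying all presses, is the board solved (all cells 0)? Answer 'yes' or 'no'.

Answer: no

Derivation:
After press 1 at (0,1):
1 0 1 0
1 1 0 1
0 1 1 1
0 1 1 0

After press 2 at (2,0):
1 0 1 0
0 1 0 1
1 0 1 1
1 1 1 0

After press 3 at (2,2):
1 0 1 0
0 1 1 1
1 1 0 0
1 1 0 0

After press 4 at (3,1):
1 0 1 0
0 1 1 1
1 0 0 0
0 0 1 0

Lights still on: 7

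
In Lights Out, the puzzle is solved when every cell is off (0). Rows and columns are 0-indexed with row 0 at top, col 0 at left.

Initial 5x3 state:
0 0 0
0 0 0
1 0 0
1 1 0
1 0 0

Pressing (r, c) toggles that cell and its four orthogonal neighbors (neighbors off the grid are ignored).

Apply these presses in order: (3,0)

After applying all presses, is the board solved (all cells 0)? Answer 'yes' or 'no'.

After press 1 at (3,0):
0 0 0
0 0 0
0 0 0
0 0 0
0 0 0

Lights still on: 0

Answer: yes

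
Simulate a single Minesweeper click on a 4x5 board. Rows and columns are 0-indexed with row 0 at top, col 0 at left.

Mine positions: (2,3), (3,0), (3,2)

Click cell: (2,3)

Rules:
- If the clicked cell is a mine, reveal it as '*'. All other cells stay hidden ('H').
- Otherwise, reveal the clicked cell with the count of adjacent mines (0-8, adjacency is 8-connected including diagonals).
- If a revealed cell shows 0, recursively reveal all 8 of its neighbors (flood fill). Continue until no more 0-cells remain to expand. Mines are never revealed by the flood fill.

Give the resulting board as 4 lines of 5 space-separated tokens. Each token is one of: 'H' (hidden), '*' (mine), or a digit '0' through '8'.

H H H H H
H H H H H
H H H * H
H H H H H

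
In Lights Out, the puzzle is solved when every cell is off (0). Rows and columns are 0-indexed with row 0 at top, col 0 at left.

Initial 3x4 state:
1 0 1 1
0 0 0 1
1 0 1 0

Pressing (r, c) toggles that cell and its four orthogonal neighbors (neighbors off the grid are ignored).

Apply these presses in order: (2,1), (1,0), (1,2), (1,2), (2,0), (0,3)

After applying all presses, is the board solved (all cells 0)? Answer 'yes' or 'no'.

After press 1 at (2,1):
1 0 1 1
0 1 0 1
0 1 0 0

After press 2 at (1,0):
0 0 1 1
1 0 0 1
1 1 0 0

After press 3 at (1,2):
0 0 0 1
1 1 1 0
1 1 1 0

After press 4 at (1,2):
0 0 1 1
1 0 0 1
1 1 0 0

After press 5 at (2,0):
0 0 1 1
0 0 0 1
0 0 0 0

After press 6 at (0,3):
0 0 0 0
0 0 0 0
0 0 0 0

Lights still on: 0

Answer: yes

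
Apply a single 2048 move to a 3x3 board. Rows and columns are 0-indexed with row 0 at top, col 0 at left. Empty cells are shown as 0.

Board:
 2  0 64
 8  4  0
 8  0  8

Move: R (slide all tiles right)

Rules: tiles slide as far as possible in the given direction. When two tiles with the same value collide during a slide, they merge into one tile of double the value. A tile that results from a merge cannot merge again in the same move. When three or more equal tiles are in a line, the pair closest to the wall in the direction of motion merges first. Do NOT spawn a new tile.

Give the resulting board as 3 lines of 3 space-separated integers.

Answer:  0  2 64
 0  8  4
 0  0 16

Derivation:
Slide right:
row 0: [2, 0, 64] -> [0, 2, 64]
row 1: [8, 4, 0] -> [0, 8, 4]
row 2: [8, 0, 8] -> [0, 0, 16]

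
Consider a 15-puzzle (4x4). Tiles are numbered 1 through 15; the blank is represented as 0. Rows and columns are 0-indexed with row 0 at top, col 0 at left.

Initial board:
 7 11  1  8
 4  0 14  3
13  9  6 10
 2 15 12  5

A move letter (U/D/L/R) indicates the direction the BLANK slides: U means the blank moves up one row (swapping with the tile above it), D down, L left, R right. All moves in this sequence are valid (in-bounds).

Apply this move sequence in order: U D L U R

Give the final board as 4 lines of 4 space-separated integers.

Answer: 11  0  1  8
 7  4 14  3
13  9  6 10
 2 15 12  5

Derivation:
After move 1 (U):
 7  0  1  8
 4 11 14  3
13  9  6 10
 2 15 12  5

After move 2 (D):
 7 11  1  8
 4  0 14  3
13  9  6 10
 2 15 12  5

After move 3 (L):
 7 11  1  8
 0  4 14  3
13  9  6 10
 2 15 12  5

After move 4 (U):
 0 11  1  8
 7  4 14  3
13  9  6 10
 2 15 12  5

After move 5 (R):
11  0  1  8
 7  4 14  3
13  9  6 10
 2 15 12  5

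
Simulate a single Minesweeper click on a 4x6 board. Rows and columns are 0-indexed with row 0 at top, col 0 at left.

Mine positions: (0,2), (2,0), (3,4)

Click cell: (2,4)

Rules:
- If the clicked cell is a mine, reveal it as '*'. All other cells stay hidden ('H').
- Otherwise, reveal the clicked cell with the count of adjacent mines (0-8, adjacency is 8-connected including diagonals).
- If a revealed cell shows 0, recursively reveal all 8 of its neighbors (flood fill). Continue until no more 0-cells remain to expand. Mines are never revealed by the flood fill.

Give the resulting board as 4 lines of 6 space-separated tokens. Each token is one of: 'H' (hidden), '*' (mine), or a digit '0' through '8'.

H H H H H H
H H H H H H
H H H H 1 H
H H H H H H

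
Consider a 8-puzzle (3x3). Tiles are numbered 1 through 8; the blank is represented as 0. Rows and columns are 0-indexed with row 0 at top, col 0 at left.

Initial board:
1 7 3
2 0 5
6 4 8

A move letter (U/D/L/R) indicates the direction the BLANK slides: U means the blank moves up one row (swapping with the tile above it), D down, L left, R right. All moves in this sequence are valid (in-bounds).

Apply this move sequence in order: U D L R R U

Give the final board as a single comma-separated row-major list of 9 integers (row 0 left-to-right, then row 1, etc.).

Answer: 1, 7, 0, 2, 5, 3, 6, 4, 8

Derivation:
After move 1 (U):
1 0 3
2 7 5
6 4 8

After move 2 (D):
1 7 3
2 0 5
6 4 8

After move 3 (L):
1 7 3
0 2 5
6 4 8

After move 4 (R):
1 7 3
2 0 5
6 4 8

After move 5 (R):
1 7 3
2 5 0
6 4 8

After move 6 (U):
1 7 0
2 5 3
6 4 8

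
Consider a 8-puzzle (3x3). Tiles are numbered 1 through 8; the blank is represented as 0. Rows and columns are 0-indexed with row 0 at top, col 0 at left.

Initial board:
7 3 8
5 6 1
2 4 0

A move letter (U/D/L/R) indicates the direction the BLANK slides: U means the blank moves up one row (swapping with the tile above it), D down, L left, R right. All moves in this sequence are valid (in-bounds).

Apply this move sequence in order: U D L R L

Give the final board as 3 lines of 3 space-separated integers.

Answer: 7 3 8
5 6 1
2 0 4

Derivation:
After move 1 (U):
7 3 8
5 6 0
2 4 1

After move 2 (D):
7 3 8
5 6 1
2 4 0

After move 3 (L):
7 3 8
5 6 1
2 0 4

After move 4 (R):
7 3 8
5 6 1
2 4 0

After move 5 (L):
7 3 8
5 6 1
2 0 4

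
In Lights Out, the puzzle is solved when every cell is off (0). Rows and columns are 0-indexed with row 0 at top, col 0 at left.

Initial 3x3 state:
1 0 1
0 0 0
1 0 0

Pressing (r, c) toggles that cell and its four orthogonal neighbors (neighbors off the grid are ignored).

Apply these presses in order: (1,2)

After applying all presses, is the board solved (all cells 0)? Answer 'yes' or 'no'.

After press 1 at (1,2):
1 0 0
0 1 1
1 0 1

Lights still on: 5

Answer: no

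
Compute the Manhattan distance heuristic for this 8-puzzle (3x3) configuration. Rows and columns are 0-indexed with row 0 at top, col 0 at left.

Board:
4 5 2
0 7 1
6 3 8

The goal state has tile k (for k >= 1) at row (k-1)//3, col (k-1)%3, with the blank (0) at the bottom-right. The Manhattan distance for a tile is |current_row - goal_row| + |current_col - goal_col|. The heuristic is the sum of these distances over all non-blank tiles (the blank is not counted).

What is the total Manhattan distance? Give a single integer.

Tile 4: (0,0)->(1,0) = 1
Tile 5: (0,1)->(1,1) = 1
Tile 2: (0,2)->(0,1) = 1
Tile 7: (1,1)->(2,0) = 2
Tile 1: (1,2)->(0,0) = 3
Tile 6: (2,0)->(1,2) = 3
Tile 3: (2,1)->(0,2) = 3
Tile 8: (2,2)->(2,1) = 1
Sum: 1 + 1 + 1 + 2 + 3 + 3 + 3 + 1 = 15

Answer: 15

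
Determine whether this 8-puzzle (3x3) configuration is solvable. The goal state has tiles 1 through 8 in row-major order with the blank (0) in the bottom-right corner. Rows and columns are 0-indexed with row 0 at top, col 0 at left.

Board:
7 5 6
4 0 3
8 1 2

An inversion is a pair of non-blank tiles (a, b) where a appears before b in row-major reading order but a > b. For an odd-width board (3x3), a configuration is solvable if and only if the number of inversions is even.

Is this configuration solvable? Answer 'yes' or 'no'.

Inversions (pairs i<j in row-major order where tile[i] > tile[j] > 0): 21
21 is odd, so the puzzle is not solvable.

Answer: no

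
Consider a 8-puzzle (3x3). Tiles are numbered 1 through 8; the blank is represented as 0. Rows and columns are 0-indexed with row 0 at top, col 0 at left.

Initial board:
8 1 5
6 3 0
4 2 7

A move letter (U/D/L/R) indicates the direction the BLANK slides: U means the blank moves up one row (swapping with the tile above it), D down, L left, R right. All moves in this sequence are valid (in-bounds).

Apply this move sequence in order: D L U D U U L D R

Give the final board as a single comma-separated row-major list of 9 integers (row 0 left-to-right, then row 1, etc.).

Answer: 6, 8, 5, 1, 0, 7, 4, 3, 2

Derivation:
After move 1 (D):
8 1 5
6 3 7
4 2 0

After move 2 (L):
8 1 5
6 3 7
4 0 2

After move 3 (U):
8 1 5
6 0 7
4 3 2

After move 4 (D):
8 1 5
6 3 7
4 0 2

After move 5 (U):
8 1 5
6 0 7
4 3 2

After move 6 (U):
8 0 5
6 1 7
4 3 2

After move 7 (L):
0 8 5
6 1 7
4 3 2

After move 8 (D):
6 8 5
0 1 7
4 3 2

After move 9 (R):
6 8 5
1 0 7
4 3 2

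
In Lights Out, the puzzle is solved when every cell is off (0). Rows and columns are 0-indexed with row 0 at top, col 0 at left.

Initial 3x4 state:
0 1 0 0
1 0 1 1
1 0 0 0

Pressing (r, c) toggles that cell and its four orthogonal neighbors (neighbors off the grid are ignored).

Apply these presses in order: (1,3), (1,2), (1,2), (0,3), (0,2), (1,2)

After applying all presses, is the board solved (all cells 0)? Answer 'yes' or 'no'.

After press 1 at (1,3):
0 1 0 1
1 0 0 0
1 0 0 1

After press 2 at (1,2):
0 1 1 1
1 1 1 1
1 0 1 1

After press 3 at (1,2):
0 1 0 1
1 0 0 0
1 0 0 1

After press 4 at (0,3):
0 1 1 0
1 0 0 1
1 0 0 1

After press 5 at (0,2):
0 0 0 1
1 0 1 1
1 0 0 1

After press 6 at (1,2):
0 0 1 1
1 1 0 0
1 0 1 1

Lights still on: 7

Answer: no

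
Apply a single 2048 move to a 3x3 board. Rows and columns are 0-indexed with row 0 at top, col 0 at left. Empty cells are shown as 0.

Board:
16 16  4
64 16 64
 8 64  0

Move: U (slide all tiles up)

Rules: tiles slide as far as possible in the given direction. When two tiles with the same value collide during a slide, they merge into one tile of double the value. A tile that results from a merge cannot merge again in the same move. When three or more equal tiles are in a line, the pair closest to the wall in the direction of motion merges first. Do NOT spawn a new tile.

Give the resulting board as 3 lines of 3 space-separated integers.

Slide up:
col 0: [16, 64, 8] -> [16, 64, 8]
col 1: [16, 16, 64] -> [32, 64, 0]
col 2: [4, 64, 0] -> [4, 64, 0]

Answer: 16 32  4
64 64 64
 8  0  0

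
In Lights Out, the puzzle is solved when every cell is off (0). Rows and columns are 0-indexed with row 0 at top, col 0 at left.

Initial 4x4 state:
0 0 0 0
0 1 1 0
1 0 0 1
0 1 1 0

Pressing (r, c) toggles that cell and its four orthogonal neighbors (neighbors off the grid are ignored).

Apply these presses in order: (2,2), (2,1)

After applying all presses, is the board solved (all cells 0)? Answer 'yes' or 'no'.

After press 1 at (2,2):
0 0 0 0
0 1 0 0
1 1 1 0
0 1 0 0

After press 2 at (2,1):
0 0 0 0
0 0 0 0
0 0 0 0
0 0 0 0

Lights still on: 0

Answer: yes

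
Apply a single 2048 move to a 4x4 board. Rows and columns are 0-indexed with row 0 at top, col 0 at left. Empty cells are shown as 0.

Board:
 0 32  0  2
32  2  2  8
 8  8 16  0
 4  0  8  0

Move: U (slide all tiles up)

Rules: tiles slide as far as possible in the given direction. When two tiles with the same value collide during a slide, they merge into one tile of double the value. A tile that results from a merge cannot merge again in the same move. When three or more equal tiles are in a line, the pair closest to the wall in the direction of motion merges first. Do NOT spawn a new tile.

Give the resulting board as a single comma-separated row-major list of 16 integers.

Slide up:
col 0: [0, 32, 8, 4] -> [32, 8, 4, 0]
col 1: [32, 2, 8, 0] -> [32, 2, 8, 0]
col 2: [0, 2, 16, 8] -> [2, 16, 8, 0]
col 3: [2, 8, 0, 0] -> [2, 8, 0, 0]

Answer: 32, 32, 2, 2, 8, 2, 16, 8, 4, 8, 8, 0, 0, 0, 0, 0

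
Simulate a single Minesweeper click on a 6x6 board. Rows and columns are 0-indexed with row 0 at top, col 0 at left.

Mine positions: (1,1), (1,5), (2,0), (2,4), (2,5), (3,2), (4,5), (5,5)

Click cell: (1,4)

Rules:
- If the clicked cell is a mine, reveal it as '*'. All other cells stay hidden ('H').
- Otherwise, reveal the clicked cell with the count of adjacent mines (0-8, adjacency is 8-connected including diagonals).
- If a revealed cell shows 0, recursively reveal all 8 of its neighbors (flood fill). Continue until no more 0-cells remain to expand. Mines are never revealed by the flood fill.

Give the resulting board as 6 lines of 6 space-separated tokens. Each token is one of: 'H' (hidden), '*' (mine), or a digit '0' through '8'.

H H H H H H
H H H H 3 H
H H H H H H
H H H H H H
H H H H H H
H H H H H H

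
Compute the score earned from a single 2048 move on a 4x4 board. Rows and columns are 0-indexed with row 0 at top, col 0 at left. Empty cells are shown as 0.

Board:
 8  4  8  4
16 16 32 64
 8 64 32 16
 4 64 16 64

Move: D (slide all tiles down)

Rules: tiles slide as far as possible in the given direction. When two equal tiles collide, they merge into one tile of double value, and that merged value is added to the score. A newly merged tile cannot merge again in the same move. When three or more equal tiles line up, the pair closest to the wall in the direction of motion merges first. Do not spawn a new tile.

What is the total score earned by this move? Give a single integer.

Answer: 192

Derivation:
Slide down:
col 0: [8, 16, 8, 4] -> [8, 16, 8, 4]  score +0 (running 0)
col 1: [4, 16, 64, 64] -> [0, 4, 16, 128]  score +128 (running 128)
col 2: [8, 32, 32, 16] -> [0, 8, 64, 16]  score +64 (running 192)
col 3: [4, 64, 16, 64] -> [4, 64, 16, 64]  score +0 (running 192)
Board after move:
  8   0   0   4
 16   4   8  64
  8  16  64  16
  4 128  16  64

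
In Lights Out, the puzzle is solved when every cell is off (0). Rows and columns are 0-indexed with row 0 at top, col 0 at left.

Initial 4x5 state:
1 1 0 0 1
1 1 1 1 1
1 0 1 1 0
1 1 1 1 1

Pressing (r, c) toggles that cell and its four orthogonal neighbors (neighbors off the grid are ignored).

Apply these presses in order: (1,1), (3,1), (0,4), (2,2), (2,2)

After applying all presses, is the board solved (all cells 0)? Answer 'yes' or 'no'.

Answer: no

Derivation:
After press 1 at (1,1):
1 0 0 0 1
0 0 0 1 1
1 1 1 1 0
1 1 1 1 1

After press 2 at (3,1):
1 0 0 0 1
0 0 0 1 1
1 0 1 1 0
0 0 0 1 1

After press 3 at (0,4):
1 0 0 1 0
0 0 0 1 0
1 0 1 1 0
0 0 0 1 1

After press 4 at (2,2):
1 0 0 1 0
0 0 1 1 0
1 1 0 0 0
0 0 1 1 1

After press 5 at (2,2):
1 0 0 1 0
0 0 0 1 0
1 0 1 1 0
0 0 0 1 1

Lights still on: 8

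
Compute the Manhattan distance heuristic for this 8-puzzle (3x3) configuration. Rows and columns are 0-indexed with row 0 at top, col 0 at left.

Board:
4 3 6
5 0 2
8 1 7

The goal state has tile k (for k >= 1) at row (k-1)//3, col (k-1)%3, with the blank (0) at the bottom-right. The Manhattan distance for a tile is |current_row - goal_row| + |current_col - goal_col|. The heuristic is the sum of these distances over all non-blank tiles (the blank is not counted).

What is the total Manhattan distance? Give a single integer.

Answer: 12

Derivation:
Tile 4: (0,0)->(1,0) = 1
Tile 3: (0,1)->(0,2) = 1
Tile 6: (0,2)->(1,2) = 1
Tile 5: (1,0)->(1,1) = 1
Tile 2: (1,2)->(0,1) = 2
Tile 8: (2,0)->(2,1) = 1
Tile 1: (2,1)->(0,0) = 3
Tile 7: (2,2)->(2,0) = 2
Sum: 1 + 1 + 1 + 1 + 2 + 1 + 3 + 2 = 12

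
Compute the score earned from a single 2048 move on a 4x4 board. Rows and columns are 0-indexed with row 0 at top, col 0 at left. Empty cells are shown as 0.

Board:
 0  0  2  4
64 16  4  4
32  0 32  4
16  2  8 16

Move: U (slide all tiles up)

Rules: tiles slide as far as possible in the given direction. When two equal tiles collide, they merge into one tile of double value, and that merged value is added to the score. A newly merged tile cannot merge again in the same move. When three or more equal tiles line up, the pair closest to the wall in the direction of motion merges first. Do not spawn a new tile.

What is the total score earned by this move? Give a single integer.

Slide up:
col 0: [0, 64, 32, 16] -> [64, 32, 16, 0]  score +0 (running 0)
col 1: [0, 16, 0, 2] -> [16, 2, 0, 0]  score +0 (running 0)
col 2: [2, 4, 32, 8] -> [2, 4, 32, 8]  score +0 (running 0)
col 3: [4, 4, 4, 16] -> [8, 4, 16, 0]  score +8 (running 8)
Board after move:
64 16  2  8
32  2  4  4
16  0 32 16
 0  0  8  0

Answer: 8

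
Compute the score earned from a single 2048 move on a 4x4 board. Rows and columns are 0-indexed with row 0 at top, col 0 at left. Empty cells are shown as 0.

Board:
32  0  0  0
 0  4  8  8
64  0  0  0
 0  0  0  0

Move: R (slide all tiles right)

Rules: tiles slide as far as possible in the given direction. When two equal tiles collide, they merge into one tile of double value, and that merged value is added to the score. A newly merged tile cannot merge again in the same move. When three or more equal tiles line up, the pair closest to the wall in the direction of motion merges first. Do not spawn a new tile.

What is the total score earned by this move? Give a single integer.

Answer: 16

Derivation:
Slide right:
row 0: [32, 0, 0, 0] -> [0, 0, 0, 32]  score +0 (running 0)
row 1: [0, 4, 8, 8] -> [0, 0, 4, 16]  score +16 (running 16)
row 2: [64, 0, 0, 0] -> [0, 0, 0, 64]  score +0 (running 16)
row 3: [0, 0, 0, 0] -> [0, 0, 0, 0]  score +0 (running 16)
Board after move:
 0  0  0 32
 0  0  4 16
 0  0  0 64
 0  0  0  0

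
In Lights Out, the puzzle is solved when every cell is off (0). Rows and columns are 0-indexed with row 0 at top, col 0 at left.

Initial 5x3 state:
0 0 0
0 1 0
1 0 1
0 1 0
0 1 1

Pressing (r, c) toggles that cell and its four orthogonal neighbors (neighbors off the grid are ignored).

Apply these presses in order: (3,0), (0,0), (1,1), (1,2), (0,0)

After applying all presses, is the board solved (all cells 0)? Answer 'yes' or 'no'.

Answer: no

Derivation:
After press 1 at (3,0):
0 0 0
0 1 0
0 0 1
1 0 0
1 1 1

After press 2 at (0,0):
1 1 0
1 1 0
0 0 1
1 0 0
1 1 1

After press 3 at (1,1):
1 0 0
0 0 1
0 1 1
1 0 0
1 1 1

After press 4 at (1,2):
1 0 1
0 1 0
0 1 0
1 0 0
1 1 1

After press 5 at (0,0):
0 1 1
1 1 0
0 1 0
1 0 0
1 1 1

Lights still on: 9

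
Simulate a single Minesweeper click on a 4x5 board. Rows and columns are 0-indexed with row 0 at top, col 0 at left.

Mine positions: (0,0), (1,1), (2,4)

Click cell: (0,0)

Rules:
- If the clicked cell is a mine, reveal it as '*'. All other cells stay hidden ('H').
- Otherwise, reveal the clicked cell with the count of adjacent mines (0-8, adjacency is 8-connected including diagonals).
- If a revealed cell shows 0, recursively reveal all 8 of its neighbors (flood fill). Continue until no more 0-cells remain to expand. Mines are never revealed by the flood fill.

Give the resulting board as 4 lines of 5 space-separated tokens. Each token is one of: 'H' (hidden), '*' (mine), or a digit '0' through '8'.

* H H H H
H H H H H
H H H H H
H H H H H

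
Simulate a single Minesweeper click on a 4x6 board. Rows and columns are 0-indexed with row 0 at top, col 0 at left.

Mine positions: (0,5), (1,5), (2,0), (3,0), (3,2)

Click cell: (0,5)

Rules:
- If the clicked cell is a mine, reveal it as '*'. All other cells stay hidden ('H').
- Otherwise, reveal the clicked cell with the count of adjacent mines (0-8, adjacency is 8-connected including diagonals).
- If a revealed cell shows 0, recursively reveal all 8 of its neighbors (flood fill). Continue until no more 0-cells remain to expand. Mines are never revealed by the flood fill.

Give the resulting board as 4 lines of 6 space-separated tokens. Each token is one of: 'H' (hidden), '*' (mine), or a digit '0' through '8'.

H H H H H *
H H H H H H
H H H H H H
H H H H H H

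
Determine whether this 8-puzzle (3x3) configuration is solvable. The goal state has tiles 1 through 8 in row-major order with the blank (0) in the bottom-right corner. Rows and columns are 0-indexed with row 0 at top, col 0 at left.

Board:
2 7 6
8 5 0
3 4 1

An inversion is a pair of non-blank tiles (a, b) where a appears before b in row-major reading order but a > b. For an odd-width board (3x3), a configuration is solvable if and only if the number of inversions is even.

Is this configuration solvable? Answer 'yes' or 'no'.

Answer: no

Derivation:
Inversions (pairs i<j in row-major order where tile[i] > tile[j] > 0): 19
19 is odd, so the puzzle is not solvable.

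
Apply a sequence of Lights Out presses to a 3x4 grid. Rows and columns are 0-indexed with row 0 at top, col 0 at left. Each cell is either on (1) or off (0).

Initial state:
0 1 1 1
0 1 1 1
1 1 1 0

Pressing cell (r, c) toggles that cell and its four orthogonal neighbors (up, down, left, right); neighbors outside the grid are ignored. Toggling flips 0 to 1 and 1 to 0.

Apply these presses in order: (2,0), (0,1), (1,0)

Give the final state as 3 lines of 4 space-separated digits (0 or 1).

Answer: 0 0 0 1
0 1 1 1
1 0 1 0

Derivation:
After press 1 at (2,0):
0 1 1 1
1 1 1 1
0 0 1 0

After press 2 at (0,1):
1 0 0 1
1 0 1 1
0 0 1 0

After press 3 at (1,0):
0 0 0 1
0 1 1 1
1 0 1 0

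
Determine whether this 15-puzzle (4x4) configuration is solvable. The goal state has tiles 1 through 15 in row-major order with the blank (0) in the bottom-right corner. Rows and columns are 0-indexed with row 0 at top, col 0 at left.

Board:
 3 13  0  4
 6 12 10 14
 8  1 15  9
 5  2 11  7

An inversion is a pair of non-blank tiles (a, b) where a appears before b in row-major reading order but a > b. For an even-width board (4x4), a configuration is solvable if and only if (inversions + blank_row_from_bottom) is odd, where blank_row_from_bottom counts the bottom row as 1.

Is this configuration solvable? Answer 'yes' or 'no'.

Answer: yes

Derivation:
Inversions: 53
Blank is in row 0 (0-indexed from top), which is row 4 counting from the bottom (bottom = 1).
53 + 4 = 57, which is odd, so the puzzle is solvable.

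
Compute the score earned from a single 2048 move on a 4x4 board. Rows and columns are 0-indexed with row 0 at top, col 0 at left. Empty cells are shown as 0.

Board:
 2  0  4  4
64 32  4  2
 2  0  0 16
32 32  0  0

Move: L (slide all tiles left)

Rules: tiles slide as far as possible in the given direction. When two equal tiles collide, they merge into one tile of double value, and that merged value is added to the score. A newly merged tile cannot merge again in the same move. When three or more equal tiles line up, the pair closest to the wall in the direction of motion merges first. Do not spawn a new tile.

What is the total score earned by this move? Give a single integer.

Answer: 72

Derivation:
Slide left:
row 0: [2, 0, 4, 4] -> [2, 8, 0, 0]  score +8 (running 8)
row 1: [64, 32, 4, 2] -> [64, 32, 4, 2]  score +0 (running 8)
row 2: [2, 0, 0, 16] -> [2, 16, 0, 0]  score +0 (running 8)
row 3: [32, 32, 0, 0] -> [64, 0, 0, 0]  score +64 (running 72)
Board after move:
 2  8  0  0
64 32  4  2
 2 16  0  0
64  0  0  0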